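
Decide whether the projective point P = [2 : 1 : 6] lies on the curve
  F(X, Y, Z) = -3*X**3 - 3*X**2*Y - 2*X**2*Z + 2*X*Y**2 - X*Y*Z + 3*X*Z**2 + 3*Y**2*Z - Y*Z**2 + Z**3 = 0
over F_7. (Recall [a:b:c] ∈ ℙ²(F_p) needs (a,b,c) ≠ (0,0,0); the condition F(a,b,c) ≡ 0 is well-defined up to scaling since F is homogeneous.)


F(2,1,6) ≡ 0 (mod 7); P is on the curve.

Evaluate F(2, 1, 6) term-by-term (mod 7).
  -3*X**3 ↦ -3·8·1·1 = -24
  -3*X**2*Y ↦ -3·4·1·1 = -12
  -2*X**2*Z ↦ -2·4·1·6 = -48
  2*X*Y**2 ↦ 2·2·1·1 = 4
  -X*Y*Z ↦ -1·2·1·6 = -12
  3*X*Z**2 ↦ 3·2·1·36 = 216
  3*Y**2*Z ↦ 3·1·1·6 = 18
  -Y*Z**2 ↦ -1·1·1·36 = -36
  Z**3 ↦ 1·1·1·216 = 216
Sum: F(2, 1, 6) = (-24) + (-12) + (-48) + (4) + (-12) + (216) + (18) + (-36) + (216) = 322.
Reducing mod 7: 322 ≡ 0 (mod 7).
Since F(a, b, c) ≡ 0 (mod 7), P lies on the curve.


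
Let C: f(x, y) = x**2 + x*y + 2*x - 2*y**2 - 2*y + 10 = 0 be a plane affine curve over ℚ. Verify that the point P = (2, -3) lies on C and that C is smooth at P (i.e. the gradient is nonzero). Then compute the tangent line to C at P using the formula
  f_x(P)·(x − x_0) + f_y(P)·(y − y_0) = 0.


Tangent line at P: 3*x + 12*y + 30 = 0.

Step 1: f(2, -3) = 0, so P lies on C.
Step 2: partial derivatives
  f_x(x, y) = 2*x + y + 2, f_y(x, y) = x - 4*y - 2.
  f_x(P) = 3, f_y(P) = 12 (gradient nonzero, so P is smooth).
Step 3: tangent line at P: 3·(x − 2) + 12·(y − -3) = 0.
Expanding: 3*x + 12*y + 30 = 0.


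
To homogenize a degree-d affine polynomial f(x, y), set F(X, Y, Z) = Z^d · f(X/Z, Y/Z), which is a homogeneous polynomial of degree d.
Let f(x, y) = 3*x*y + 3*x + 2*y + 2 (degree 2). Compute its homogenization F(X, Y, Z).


F(X, Y, Z) = 3*X*Y + 3*X*Z + 2*Y*Z + 2*Z**2

deg(f) = 2.
Substitute x = X/Z, y = Y/Z into f, then multiply by Z^2.
  monomial 3·x^1·y^1 ↦ 3·X^1·Y^1·Z^0.
  monomial 3·x^1·y^0 ↦ 3·X^1·Y^0·Z^1.
  monomial 2·x^0·y^1 ↦ 2·X^0·Y^1·Z^1.
  monomial 2·x^0·y^0 ↦ 2·X^0·Y^0·Z^2.
Collecting: F(X, Y, Z) = 3*X*Y + 3*X*Z + 2*Y*Z + 2*Z**2.


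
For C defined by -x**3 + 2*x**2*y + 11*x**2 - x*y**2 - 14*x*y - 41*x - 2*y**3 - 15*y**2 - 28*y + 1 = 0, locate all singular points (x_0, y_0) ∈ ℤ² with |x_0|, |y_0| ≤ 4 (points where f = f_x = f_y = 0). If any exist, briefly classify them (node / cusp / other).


Singular points: {(2, -3)}; classification: node.

Compute partial derivatives:
  f_x = -3*x**2 + 4*x*y + 22*x - y**2 - 14*y - 41.
  f_y = 2*x**2 - 2*x*y - 14*x - 6*y**2 - 30*y - 28.
Scan x_0 ∈ {−4, ..., 4}. For each x_0, f_y(x_0, y) is a polynomial in y; find its integer roots y ∈ {−4, ..., 4}, then test f_x and f at those candidates.
  x = -4: f_y(-4, y) = -6*y**2 - 22*y + 60; no integer root y with |y| ≤ 4.
  x = -3: f_y(-3, y) = -6*y**2 - 24*y + 32; no integer root y with |y| ≤ 4.
  x = -2: f_y(-2, y) = -6*y**2 - 26*y + 8; no integer root y with |y| ≤ 4.
  x = -1: f_y(-1, y) = -6*y**2 - 28*y - 12; no integer root y with |y| ≤ 4.
  x = 0: f_y(0, y) = -6*y**2 - 30*y - 28; no integer root y with |y| ≤ 4.
  x = 1: f_y(1, y) = -6*y**2 - 32*y - 40; vanishes at y ∈ {-2}. (1, -2): f_x = -6 ≠ 0.
  x = 2: f_y(2, y) = -6*y**2 - 34*y - 48; vanishes at y ∈ {-3}. (2, -3): f_x = 0, f = 0 — SINGULAR.
  x = 3: f_y(3, y) = -6*y**2 - 36*y - 52; no integer root y with |y| ≤ 4.
  x = 4: f_y(4, y) = -6*y**2 - 38*y - 52; vanishes at y ∈ {-2}. (4, -2): f_x = -9 ≠ 0.
Only singular point on the grid: (2, -3).
Classify: substitute x = 2 + u, y = -3 + v and expand: f = -u**3 + 2*u**2*v - u**2 - u*v**2 - 2*v**3 + v**2.
No constant or linear terms (consistent with a singular point). Quadratic part: -u**2 + v**2. Cubic part: -u**3 + 2*u**2*v - u*v**2 - 2*v**3.
The quadratic part v**2 - u**2 = (v − u)(v + u) splits into two distinct linear factors, so there are two distinct tangent lines y − -3 = ±(x − 2) — this is a node (ordinary double point).
Classification: node.


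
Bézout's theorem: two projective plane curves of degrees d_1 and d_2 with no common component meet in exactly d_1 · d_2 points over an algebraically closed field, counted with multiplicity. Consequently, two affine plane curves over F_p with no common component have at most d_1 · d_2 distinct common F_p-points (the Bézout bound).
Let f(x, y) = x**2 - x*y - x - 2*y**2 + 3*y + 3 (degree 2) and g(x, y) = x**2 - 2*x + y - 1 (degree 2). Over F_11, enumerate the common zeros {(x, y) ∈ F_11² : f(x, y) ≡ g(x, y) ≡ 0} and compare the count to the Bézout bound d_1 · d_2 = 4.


Common zeros: {(5, 8), (10, 9)}; count = 2; Bézout bound = 4.

deg(f) = 2, deg(g) = 2, so Bézout bound = 4.
Scan x ∈ F_11. For each x, list the y ∈ F_11 with f(x, y) ≡ 0 and those with g(x, y) ≡ 0 (mod 11); the common zeros in that column are the intersection.
  x = 0: f ≡ 0 at y ∈ {9}; g ≡ 0 at y ∈ {1}; common: ∅.
  x = 1: f ≡ 0 at y ∈ ∅; g ≡ 0 at y ∈ {2}; common: ∅.
  x = 2: f ≡ 0 at y ∈ ∅; g ≡ 0 at y ∈ {1}; common: ∅.
  x = 3: f ≡ 0 at y ∈ ∅; g ≡ 0 at y ∈ {9}; common: ∅.
  x = 4: f ≡ 0 at y ∈ {8}; g ≡ 0 at y ∈ {4}; common: ∅.
  x = 5: f ≡ 0 at y ∈ {2, 8}; g ≡ 0 at y ∈ {8}; common: {8}.
  x = 6: f ≡ 0 at y ∈ {0, 4}; g ≡ 0 at y ∈ {10}; common: ∅.
  x = 7: f ≡ 0 at y ∈ ∅; g ≡ 0 at y ∈ {10}; common: ∅.
  x = 8: f ≡ 0 at y ∈ ∅; g ≡ 0 at y ∈ {8}; common: ∅.
  x = 9: f ≡ 0 at y ∈ {2, 6}; g ≡ 0 at y ∈ {4}; common: ∅.
  x = 10: f ≡ 0 at y ∈ {4, 9}; g ≡ 0 at y ∈ {9}; common: {9}.
Collecting: common zeros = {(5, 8), (10, 9)}, so the count is 2.
Comparison with the Bézout bound: 2 ≤ 4 = deg(f)·deg(g), as expected for curves with no common component (the affine F_11-count falls short of the bound because intersections may lie at infinity, over extension fields, or carry multiplicity).


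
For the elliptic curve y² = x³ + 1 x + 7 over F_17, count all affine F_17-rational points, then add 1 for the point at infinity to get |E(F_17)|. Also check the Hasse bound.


Affine points = {(1, 3), (1, 14), (2, 0), (5, 1), (5, 16), (6, 5), (6, 12), (7, 0), (8, 0), (12, 8), (12, 9)}; affine count = 11; |E(F_17)| = 12.

Discriminant check: Δ ∝ 4a³ + 27b² = 4·1³ + 27·7² = 4·1 + 27·49 ≡ 1 (mod 17). Nonzero ⇒ E is nonsingular.
For each x ∈ F_17, compute rhs = x³ + 1·x + 7 mod 17, then count y ∈ F_17 with y² ≡ rhs.
  x = 0: rhs = 7, matching y values: none (0 points).
  x = 1: rhs = 9, matching y values: 3, 14 (2 points).
  x = 2: rhs = 0, matching y values: 0 (1 points).
  x = 3: rhs = 3, matching y values: none (0 points).
  x = 4: rhs = 7, matching y values: none (0 points).
  x = 5: rhs = 1, matching y values: 1, 16 (2 points).
  x = 6: rhs = 8, matching y values: 5, 12 (2 points).
  x = 7: rhs = 0, matching y values: 0 (1 points).
  x = 8: rhs = 0, matching y values: 0 (1 points).
  x = 9: rhs = 14, matching y values: none (0 points).
  x = 10: rhs = 14, matching y values: none (0 points).
  x = 11: rhs = 6, matching y values: none (0 points).
  x = 12: rhs = 13, matching y values: 8, 9 (2 points).
  x = 13: rhs = 7, matching y values: none (0 points).
  x = 14: rhs = 11, matching y values: none (0 points).
  x = 15: rhs = 14, matching y values: none (0 points).
  x = 16: rhs = 5, matching y values: none (0 points).
Total affine count: 11.
Full point count |E(F_17)| = 11 + 1 = 12.
Hasse bound: |12 − (17+1)| = |-6| = 6 ≤ 2√17 ≈ 8.2462 ✓.


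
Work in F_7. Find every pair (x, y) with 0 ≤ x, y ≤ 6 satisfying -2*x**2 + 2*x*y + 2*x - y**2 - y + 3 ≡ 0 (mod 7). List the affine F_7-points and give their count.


Affine F_7-points: {(4, 0)}; count = 1.

For each of the 49 pairs (x, y) ∈ F_7², evaluate f(x, y) mod 7. Record the zeros.
  x = 0: [0↦3, 1↦1, 2↦4, 3↦5, 4↦4, 5↦1, 6↦3]  zeros at y ∈ ∅
  x = 1: [0↦3, 1↦3, 2↦1, 3↦4, 4↦5, 5↦4, 6↦1]  zeros at y ∈ ∅
  x = 2: [0↦6, 1↦1, 2↦1, 3↦6, 4↦2, 5↦3, 6↦2]  zeros at y ∈ ∅
  x = 3: [0↦5, 1↦2, 2↦4, 3↦4, 4↦2, 5↦5, 6↦6]  zeros at y ∈ ∅
  x = 4: [0↦0, 1↦6, 2↦3, 3↦5, 4↦5, 5↦3, 6↦6]  zeros at y ∈ {0}
  x = 5: [0↦5, 1↦6, 2↦5, 3↦2, 4↦4, 5↦4, 6↦2]  zeros at y ∈ ∅
  x = 6: [0↦6, 1↦2, 2↦3, 3↦2, 4↦6, 5↦1, 6↦1]  zeros at y ∈ ∅
Collecting zeros: affine points = {(4, 0)}.
Total count |C(F_7)_aff| = 1.


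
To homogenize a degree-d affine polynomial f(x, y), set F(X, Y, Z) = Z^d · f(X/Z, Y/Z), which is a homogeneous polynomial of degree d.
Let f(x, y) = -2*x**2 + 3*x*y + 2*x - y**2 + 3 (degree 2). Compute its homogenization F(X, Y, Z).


F(X, Y, Z) = -2*X**2 + 3*X*Y + 2*X*Z - Y**2 + 3*Z**2

deg(f) = 2.
Substitute x = X/Z, y = Y/Z into f, then multiply by Z^2.
  monomial -2·x^2·y^0 ↦ -2·X^2·Y^0·Z^0.
  monomial 3·x^1·y^1 ↦ 3·X^1·Y^1·Z^0.
  monomial 2·x^1·y^0 ↦ 2·X^1·Y^0·Z^1.
  monomial -1·x^0·y^2 ↦ -1·X^0·Y^2·Z^0.
  monomial 3·x^0·y^0 ↦ 3·X^0·Y^0·Z^2.
Collecting: F(X, Y, Z) = -2*X**2 + 3*X*Y + 2*X*Z - Y**2 + 3*Z**2.


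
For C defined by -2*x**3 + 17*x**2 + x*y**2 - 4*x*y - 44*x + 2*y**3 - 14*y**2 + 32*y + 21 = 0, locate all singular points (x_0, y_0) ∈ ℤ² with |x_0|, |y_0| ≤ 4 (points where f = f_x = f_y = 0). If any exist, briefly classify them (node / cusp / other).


Singular points: {(3, 2)}; classification: node.

Compute partial derivatives:
  f_x = -6*x**2 + 34*x + y**2 - 4*y - 44.
  f_y = 2*x*y - 4*x + 6*y**2 - 28*y + 32.
Scan x_0 ∈ {−4, ..., 4}. For each x_0, f_y(x_0, y) is a polynomial in y; find its integer roots y ∈ {−4, ..., 4}, then test f_x and f at those candidates.
  x = -4: f_y(-4, y) = 6*y**2 - 36*y + 48; vanishes at y ∈ {2, 4}. (-4, 2): f_x = -280 ≠ 0; (-4, 4): f_x = -276 ≠ 0.
  x = -3: f_y(-3, y) = 6*y**2 - 34*y + 44; vanishes at y ∈ {2}. (-3, 2): f_x = -204 ≠ 0.
  x = -2: f_y(-2, y) = 6*y**2 - 32*y + 40; vanishes at y ∈ {2}. (-2, 2): f_x = -140 ≠ 0.
  x = -1: f_y(-1, y) = 6*y**2 - 30*y + 36; vanishes at y ∈ {2, 3}. (-1, 2): f_x = -88 ≠ 0; (-1, 3): f_x = -87 ≠ 0.
  x = 0: f_y(0, y) = 6*y**2 - 28*y + 32; vanishes at y ∈ {2}. (0, 2): f_x = -48 ≠ 0.
  x = 1: f_y(1, y) = 6*y**2 - 26*y + 28; vanishes at y ∈ {2}. (1, 2): f_x = -20 ≠ 0.
  x = 2: f_y(2, y) = 6*y**2 - 24*y + 24; vanishes at y ∈ {2}. (2, 2): f_x = -4 ≠ 0.
  x = 3: f_y(3, y) = 6*y**2 - 22*y + 20; vanishes at y ∈ {2}. (3, 2): f_x = 0, f = 0 — SINGULAR.
  x = 4: f_y(4, y) = 6*y**2 - 20*y + 16; vanishes at y ∈ {2}. (4, 2): f_x = -8 ≠ 0.
Only singular point on the grid: (3, 2).
Classify: substitute x = 3 + u, y = 2 + v and expand: f = -2*u**3 - u**2 + u*v**2 + 2*v**3 + v**2.
No constant or linear terms (consistent with a singular point). Quadratic part: -u**2 + v**2. Cubic part: -2*u**3 + u*v**2 + 2*v**3.
The quadratic part v**2 - u**2 = (v − u)(v + u) splits into two distinct linear factors, so there are two distinct tangent lines y − 2 = ±(x − 3) — this is a node (ordinary double point).
Classification: node.


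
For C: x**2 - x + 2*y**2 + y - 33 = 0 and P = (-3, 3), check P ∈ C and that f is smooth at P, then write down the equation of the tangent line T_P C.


Tangent line at P: -7*x + 13*y - 60 = 0.

Step 1: f(-3, 3) = 0, so P lies on C.
Step 2: partial derivatives
  f_x(x, y) = 2*x - 1, f_y(x, y) = 4*y + 1.
  f_x(P) = -7, f_y(P) = 13 (gradient nonzero, so P is smooth).
Step 3: tangent line at P: -7·(x − -3) + 13·(y − 3) = 0.
Expanding: -7*x + 13*y - 60 = 0.


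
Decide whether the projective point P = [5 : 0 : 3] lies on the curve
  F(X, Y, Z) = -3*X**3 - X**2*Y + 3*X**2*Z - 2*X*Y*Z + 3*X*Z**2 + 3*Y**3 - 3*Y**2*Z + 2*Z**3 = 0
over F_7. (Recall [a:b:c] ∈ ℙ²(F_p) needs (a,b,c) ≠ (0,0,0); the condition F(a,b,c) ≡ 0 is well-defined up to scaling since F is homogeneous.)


F(5,0,3) ≡ 4 (mod 7); P is NOT on the curve.

Evaluate F(5, 0, 3) term-by-term (mod 7).
  -3*X**3 ↦ -3·125·1·1 = -375
  -X**2*Y ↦ -1·25·0·1 = 0
  3*X**2*Z ↦ 3·25·1·3 = 225
  -2*X*Y*Z ↦ -2·5·0·3 = 0
  3*X*Z**2 ↦ 3·5·1·9 = 135
  3*Y**3 ↦ 3·1·0·1 = 0
  -3*Y**2*Z ↦ -3·1·0·3 = 0
  2*Z**3 ↦ 2·1·1·27 = 54
Sum: F(5, 0, 3) = (-375) + (0) + (225) + (0) + (135) + (0) + (0) + (54) = 39.
Reducing mod 7: 39 ≡ 4 (mod 7).
Since F(a, b, c) ≡ 4 ≠ 0 (mod 7), P does NOT lie on the curve.


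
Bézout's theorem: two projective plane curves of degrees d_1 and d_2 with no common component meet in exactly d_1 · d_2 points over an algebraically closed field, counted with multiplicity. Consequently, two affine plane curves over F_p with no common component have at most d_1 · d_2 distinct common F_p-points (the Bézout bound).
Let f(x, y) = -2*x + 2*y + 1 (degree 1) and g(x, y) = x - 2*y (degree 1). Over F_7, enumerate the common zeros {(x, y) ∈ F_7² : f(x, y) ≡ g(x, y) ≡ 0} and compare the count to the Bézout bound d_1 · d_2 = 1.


Common zeros: {(1, 4)}; count = 1; Bézout bound = 1.

deg(f) = 1, deg(g) = 1, so Bézout bound = 1.
Scan x ∈ F_7. For each x, list the y ∈ F_7 with f(x, y) ≡ 0 and those with g(x, y) ≡ 0 (mod 7); the common zeros in that column are the intersection.
  x = 0: f ≡ 0 at y ∈ {3}; g ≡ 0 at y ∈ {0}; common: ∅.
  x = 1: f ≡ 0 at y ∈ {4}; g ≡ 0 at y ∈ {4}; common: {4}.
  x = 2: f ≡ 0 at y ∈ {5}; g ≡ 0 at y ∈ {1}; common: ∅.
  x = 3: f ≡ 0 at y ∈ {6}; g ≡ 0 at y ∈ {5}; common: ∅.
  x = 4: f ≡ 0 at y ∈ {0}; g ≡ 0 at y ∈ {2}; common: ∅.
  x = 5: f ≡ 0 at y ∈ {1}; g ≡ 0 at y ∈ {6}; common: ∅.
  x = 6: f ≡ 0 at y ∈ {2}; g ≡ 0 at y ∈ {3}; common: ∅.
Collecting: common zeros = {(1, 4)}, so the count is 1.
Comparison with the Bézout bound: 1 ≤ 1 = deg(f)·deg(g), as expected for curves with no common component (the bound is attained).


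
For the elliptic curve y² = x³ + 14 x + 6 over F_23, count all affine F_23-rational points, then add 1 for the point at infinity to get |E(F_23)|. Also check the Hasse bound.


Affine points = {(0, 11), (0, 12), (3, 11), (3, 12), (8, 3), (8, 20), (12, 4), (12, 19), (13, 4), (13, 19), (14, 5), (14, 18), (15, 7), (15, 16), (16, 5), (16, 18), (18, 8), (18, 15), (19, 1), (19, 22), (20, 11), (20, 12), (21, 4), (21, 19)}; affine count = 24; |E(F_23)| = 25.

Discriminant check: Δ ∝ 4a³ + 27b² = 4·14³ + 27·6² = 4·2744 + 27·36 ≡ 11 (mod 23). Nonzero ⇒ E is nonsingular.
For each x ∈ F_23, compute rhs = x³ + 14·x + 6 mod 23, then count y ∈ F_23 with y² ≡ rhs.
  x = 0: rhs = 6, matching y values: 11, 12 (2 points).
  x = 1: rhs = 21, matching y values: none (0 points).
  x = 2: rhs = 19, matching y values: none (0 points).
  x = 3: rhs = 6, matching y values: 11, 12 (2 points).
  x = 4: rhs = 11, matching y values: none (0 points).
  x = 5: rhs = 17, matching y values: none (0 points).
  x = 6: rhs = 7, matching y values: none (0 points).
  x = 7: rhs = 10, matching y values: none (0 points).
  x = 8: rhs = 9, matching y values: 3, 20 (2 points).
  x = 9: rhs = 10, matching y values: none (0 points).
  x = 10: rhs = 19, matching y values: none (0 points).
  x = 11: rhs = 19, matching y values: none (0 points).
  x = 12: rhs = 16, matching y values: 4, 19 (2 points).
  x = 13: rhs = 16, matching y values: 4, 19 (2 points).
  x = 14: rhs = 2, matching y values: 5, 18 (2 points).
  x = 15: rhs = 3, matching y values: 7, 16 (2 points).
  x = 16: rhs = 2, matching y values: 5, 18 (2 points).
  x = 17: rhs = 5, matching y values: none (0 points).
  x = 18: rhs = 18, matching y values: 8, 15 (2 points).
  x = 19: rhs = 1, matching y values: 1, 22 (2 points).
  x = 20: rhs = 6, matching y values: 11, 12 (2 points).
  x = 21: rhs = 16, matching y values: 4, 19 (2 points).
  x = 22: rhs = 14, matching y values: none (0 points).
Total affine count: 24.
Full point count |E(F_23)| = 24 + 1 = 25.
Hasse bound: |25 − (23+1)| = |1| = 1 ≤ 2√23 ≈ 9.5917 ✓.


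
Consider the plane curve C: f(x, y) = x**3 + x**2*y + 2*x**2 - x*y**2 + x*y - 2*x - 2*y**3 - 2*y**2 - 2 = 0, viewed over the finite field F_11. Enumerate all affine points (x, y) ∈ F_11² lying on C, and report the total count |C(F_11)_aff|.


Affine F_11-points: {(0, 6), (3, 10), (5, 6), (8, 1), (9, 6), (10, 4)}; count = 6.

For each of the 121 pairs (x, y) ∈ F_11², evaluate f(x, y) mod 11. Record the zeros.
  x = 0: [0↦9, 1↦5, 2↦7, 3↦3, 4↦3, 5↦6, 6↦0, 7↦6, 8↦1, 9↦6, 10↦9]  zeros at y ∈ {6}
  x = 1: [0↦10, 1↦7, 2↦8, 3↦1, 4↦7, 5↦3, 6↦10, 7↦5, 8↦9, 9↦10, 10↦7]  zeros at y ∈ ∅
  x = 2: [0↦10, 1↦10, 2↦1, 3↦4, 4↦7, 5↦9, 6↦9, 7↦6, 8↦10, 9↦9, 10↦2]  zeros at y ∈ ∅
  x = 3: [0↦4, 1↦9, 2↦3, 3↦7, 4↦9, 5↦8, 6↦3, 7↦4, 8↦10, 9↦9, 10↦0]  zeros at y ∈ {10}
  x = 4: [0↦9, 1↦10, 2↦9, 3↦5, 4↦8, 5↦6, 6↦9, 7↦5, 8↦4, 9↦5, 10↦7]  zeros at y ∈ ∅
  x = 5: [0↦9, 1↦8, 2↦3, 3↦4, 4↦10, 5↦9, 6↦0, 7↦4, 8↦9, 9↦3, 10↦7]  zeros at y ∈ {6}
  x = 6: [0↦10, 1↦9, 2↦2, 3↦10, 4↦10, 5↦1, 6↦4, 7↦7, 8↦9, 9↦9, 10↦6]  zeros at y ∈ ∅
  x = 7: [0↦7, 1↦8, 2↦1, 3↦7, 4↦3, 5↦10, 6↦5, 7↦9, 8↦10, 9↦7, 10↦10]  zeros at y ∈ ∅
  x = 8: [0↦6, 1↦0, 2↦6, 3↦1, 4↦6, 5↦9, 6↦9, 7↦5, 8↦7, 9↦3, 10↦3]  zeros at y ∈ {1}
  x = 9: [0↦2, 1↦2, 2↦1, 3↦9, 4↦3, 5↦4, 6↦0, 7↦1, 8↦6, 9↦3, 10↦2]  zeros at y ∈ {6}
  x = 10: [0↦1, 1↦9, 2↦3, 3↦4, 4↦0, 5↦1, 6↦6, 7↦3, 8↦2, 9↦2, 10↦2]  zeros at y ∈ {4}
Collecting zeros: affine points = {(0, 6), (3, 10), (5, 6), (8, 1), (9, 6), (10, 4)}.
Total count |C(F_11)_aff| = 6.


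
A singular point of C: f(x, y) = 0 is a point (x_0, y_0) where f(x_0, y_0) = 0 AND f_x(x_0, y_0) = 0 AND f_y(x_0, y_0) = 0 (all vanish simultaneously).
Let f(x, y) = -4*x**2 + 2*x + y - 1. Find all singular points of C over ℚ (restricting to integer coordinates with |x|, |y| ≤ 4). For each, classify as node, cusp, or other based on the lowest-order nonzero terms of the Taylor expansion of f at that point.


No singular points in the scanned grid; C is smooth there.

Compute partial derivatives:
  f_x = 2 - 8*x.
  f_y = 1.
f_y = 1 is a nonzero constant, so f_y never vanishes: no point (x, y) can satisfy f = f_x = f_y = 0. In particular no (x, y) ∈ {−4, ..., 4}² is singular; the curve is smooth.


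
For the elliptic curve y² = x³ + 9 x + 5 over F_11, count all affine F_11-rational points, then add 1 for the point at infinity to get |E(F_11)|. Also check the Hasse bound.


Affine points = {(0, 4), (0, 7), (1, 2), (1, 9), (2, 3), (2, 8), (3, 2), (3, 9), (6, 0), (7, 2), (7, 9), (9, 1), (9, 10)}; affine count = 13; |E(F_11)| = 14.

Discriminant check: Δ ∝ 4a³ + 27b² = 4·9³ + 27·5² = 4·729 + 27·25 ≡ 5 (mod 11). Nonzero ⇒ E is nonsingular.
For each x ∈ F_11, compute rhs = x³ + 9·x + 5 mod 11, then count y ∈ F_11 with y² ≡ rhs.
  x = 0: rhs = 5, matching y values: 4, 7 (2 points).
  x = 1: rhs = 4, matching y values: 2, 9 (2 points).
  x = 2: rhs = 9, matching y values: 3, 8 (2 points).
  x = 3: rhs = 4, matching y values: 2, 9 (2 points).
  x = 4: rhs = 6, matching y values: none (0 points).
  x = 5: rhs = 10, matching y values: none (0 points).
  x = 6: rhs = 0, matching y values: 0 (1 points).
  x = 7: rhs = 4, matching y values: 2, 9 (2 points).
  x = 8: rhs = 6, matching y values: none (0 points).
  x = 9: rhs = 1, matching y values: 1, 10 (2 points).
  x = 10: rhs = 6, matching y values: none (0 points).
Total affine count: 13.
Full point count |E(F_11)| = 13 + 1 = 14.
Hasse bound: |14 − (11+1)| = |2| = 2 ≤ 2√11 ≈ 6.6332 ✓.


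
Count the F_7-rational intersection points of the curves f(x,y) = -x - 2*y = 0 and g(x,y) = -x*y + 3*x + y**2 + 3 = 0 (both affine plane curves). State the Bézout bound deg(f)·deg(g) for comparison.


Common zeros: {(5, 1)}; count = 1; Bézout bound = 2.

deg(f) = 1, deg(g) = 2, so Bézout bound = 2.
Scan x ∈ F_7. For each x, list the y ∈ F_7 with f(x, y) ≡ 0 and those with g(x, y) ≡ 0 (mod 7); the common zeros in that column are the intersection.
  x = 0: f ≡ 0 at y ∈ {0}; g ≡ 0 at y ∈ {2, 5}; common: ∅.
  x = 1: f ≡ 0 at y ∈ {3}; g ≡ 0 at y ∈ ∅; common: ∅.
  x = 2: f ≡ 0 at y ∈ {6}; g ≡ 0 at y ∈ ∅; common: ∅.
  x = 3: f ≡ 0 at y ∈ {2}; g ≡ 0 at y ∈ ∅; common: ∅.
  x = 4: f ≡ 0 at y ∈ {5}; g ≡ 0 at y ∈ ∅; common: ∅.
  x = 5: f ≡ 0 at y ∈ {1}; g ≡ 0 at y ∈ {1, 4}; common: {1}.
  x = 6: f ≡ 0 at y ∈ {4}; g ≡ 0 at y ∈ {0, 6}; common: ∅.
Collecting: common zeros = {(5, 1)}, so the count is 1.
Comparison with the Bézout bound: 1 ≤ 2 = deg(f)·deg(g), as expected for curves with no common component (the affine F_7-count falls short of the bound because intersections may lie at infinity, over extension fields, or carry multiplicity).


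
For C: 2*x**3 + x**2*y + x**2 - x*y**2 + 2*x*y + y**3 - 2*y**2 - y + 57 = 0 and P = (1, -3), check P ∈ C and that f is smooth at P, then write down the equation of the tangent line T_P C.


Tangent line at P: -13*x + 47*y + 154 = 0.

Step 1: f(1, -3) = 0, so P lies on C.
Step 2: partial derivatives
  f_x(x, y) = 6*x**2 + 2*x*y + 2*x - y**2 + 2*y, f_y(x, y) = x**2 - 2*x*y + 2*x + 3*y**2 - 4*y - 1.
  f_x(P) = -13, f_y(P) = 47 (gradient nonzero, so P is smooth).
Step 3: tangent line at P: -13·(x − 1) + 47·(y − -3) = 0.
Expanding: -13*x + 47*y + 154 = 0.


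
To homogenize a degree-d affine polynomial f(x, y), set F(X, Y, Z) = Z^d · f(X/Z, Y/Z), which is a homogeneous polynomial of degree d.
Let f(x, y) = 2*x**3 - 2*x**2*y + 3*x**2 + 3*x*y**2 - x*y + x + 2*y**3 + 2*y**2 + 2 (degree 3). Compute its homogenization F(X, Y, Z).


F(X, Y, Z) = 2*X**3 - 2*X**2*Y + 3*X**2*Z + 3*X*Y**2 - X*Y*Z + X*Z**2 + 2*Y**3 + 2*Y**2*Z + 2*Z**3

deg(f) = 3.
Substitute x = X/Z, y = Y/Z into f, then multiply by Z^3.
  monomial 2·x^3·y^0 ↦ 2·X^3·Y^0·Z^0.
  monomial -2·x^2·y^1 ↦ -2·X^2·Y^1·Z^0.
  monomial 3·x^2·y^0 ↦ 3·X^2·Y^0·Z^1.
  monomial 3·x^1·y^2 ↦ 3·X^1·Y^2·Z^0.
  monomial -1·x^1·y^1 ↦ -1·X^1·Y^1·Z^1.
  monomial 1·x^1·y^0 ↦ 1·X^1·Y^0·Z^2.
  monomial 2·x^0·y^3 ↦ 2·X^0·Y^3·Z^0.
  monomial 2·x^0·y^2 ↦ 2·X^0·Y^2·Z^1.
  monomial 2·x^0·y^0 ↦ 2·X^0·Y^0·Z^3.
Collecting: F(X, Y, Z) = 2*X**3 - 2*X**2*Y + 3*X**2*Z + 3*X*Y**2 - X*Y*Z + X*Z**2 + 2*Y**3 + 2*Y**2*Z + 2*Z**3.


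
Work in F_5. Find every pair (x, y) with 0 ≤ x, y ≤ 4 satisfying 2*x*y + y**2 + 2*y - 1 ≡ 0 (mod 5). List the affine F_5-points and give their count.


Affine F_5-points: {(1, 3), (2, 2), (4, 1), (4, 4)}; count = 4.

For each of the 25 pairs (x, y) ∈ F_5², evaluate f(x, y) mod 5. Record the zeros.
  x = 0: [0↦4, 1↦2, 2↦2, 3↦4, 4↦3]  zeros at y ∈ ∅
  x = 1: [0↦4, 1↦4, 2↦1, 3↦0, 4↦1]  zeros at y ∈ {3}
  x = 2: [0↦4, 1↦1, 2↦0, 3↦1, 4↦4]  zeros at y ∈ {2}
  x = 3: [0↦4, 1↦3, 2↦4, 3↦2, 4↦2]  zeros at y ∈ ∅
  x = 4: [0↦4, 1↦0, 2↦3, 3↦3, 4↦0]  zeros at y ∈ {1, 4}
Collecting zeros: affine points = {(1, 3), (2, 2), (4, 1), (4, 4)}.
Total count |C(F_5)_aff| = 4.


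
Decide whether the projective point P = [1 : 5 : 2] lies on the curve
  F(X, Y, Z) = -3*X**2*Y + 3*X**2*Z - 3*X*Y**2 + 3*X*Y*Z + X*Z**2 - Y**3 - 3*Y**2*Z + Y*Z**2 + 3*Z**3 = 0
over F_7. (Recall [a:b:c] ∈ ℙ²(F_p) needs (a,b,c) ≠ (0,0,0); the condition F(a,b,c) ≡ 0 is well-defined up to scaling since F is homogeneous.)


F(1,5,2) ≡ 6 (mod 7); P is NOT on the curve.

Evaluate F(1, 5, 2) term-by-term (mod 7).
  -3*X**2*Y ↦ -3·1·5·1 = -15
  3*X**2*Z ↦ 3·1·1·2 = 6
  -3*X*Y**2 ↦ -3·1·25·1 = -75
  3*X*Y*Z ↦ 3·1·5·2 = 30
  X*Z**2 ↦ 1·1·1·4 = 4
  -Y**3 ↦ -1·1·125·1 = -125
  -3*Y**2*Z ↦ -3·1·25·2 = -150
  Y*Z**2 ↦ 1·1·5·4 = 20
  3*Z**3 ↦ 3·1·1·8 = 24
Sum: F(1, 5, 2) = (-15) + (6) + (-75) + (30) + (4) + (-125) + (-150) + (20) + (24) = -281.
Reducing mod 7: -281 ≡ 6 (mod 7).
Since F(a, b, c) ≡ 6 ≠ 0 (mod 7), P does NOT lie on the curve.


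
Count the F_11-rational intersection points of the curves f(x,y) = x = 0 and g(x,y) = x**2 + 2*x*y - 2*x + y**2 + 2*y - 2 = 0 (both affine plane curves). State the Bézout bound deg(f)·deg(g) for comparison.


Common zeros: {(0, 4), (0, 5)}; count = 2; Bézout bound = 2.

deg(f) = 1, deg(g) = 2, so Bézout bound = 2.
Scan x ∈ F_11. For each x, list the y ∈ F_11 with f(x, y) ≡ 0 and those with g(x, y) ≡ 0 (mod 11); the common zeros in that column are the intersection.
  x = 0: f ≡ 0 at y ∈ {0, 1, 2, 3, 4, 5, 6, 7, 8, 9, 10}; g ≡ 0 at y ∈ {4, 5}; common: {4, 5}.
  x = 1: f ≡ 0 at y ∈ ∅; g ≡ 0 at y ∈ ∅; common: ∅.
  x = 2: f ≡ 0 at y ∈ ∅; g ≡ 0 at y ∈ {8}; common: ∅.
  x = 3: f ≡ 0 at y ∈ ∅; g ≡ 0 at y ∈ {5, 9}; common: ∅.
  x = 4: f ≡ 0 at y ∈ ∅; g ≡ 0 at y ∈ ∅; common: ∅.
  x = 5: f ≡ 0 at y ∈ ∅; g ≡ 0 at y ∈ {4, 6}; common: ∅.
  x = 6: f ≡ 0 at y ∈ ∅; g ≡ 0 at y ∈ {0, 8}; common: ∅.
  x = 7: f ≡ 0 at y ∈ ∅; g ≡ 0 at y ∈ {0, 6}; common: ∅.
  x = 8: f ≡ 0 at y ∈ ∅; g ≡ 0 at y ∈ ∅; common: ∅.
  x = 9: f ≡ 0 at y ∈ ∅; g ≡ 0 at y ∈ ∅; common: ∅.
  x = 10: f ≡ 0 at y ∈ ∅; g ≡ 0 at y ∈ ∅; common: ∅.
Collecting: common zeros = {(0, 4), (0, 5)}, so the count is 2.
Comparison with the Bézout bound: 2 ≤ 2 = deg(f)·deg(g), as expected for curves with no common component (the bound is attained).


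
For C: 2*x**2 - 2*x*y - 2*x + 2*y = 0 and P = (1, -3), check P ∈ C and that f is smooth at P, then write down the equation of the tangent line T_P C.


Tangent line at P: 8*x - 8 = 0.

Step 1: f(1, -3) = 0, so P lies on C.
Step 2: partial derivatives
  f_x(x, y) = 4*x - 2*y - 2, f_y(x, y) = 2 - 2*x.
  f_x(P) = 8, f_y(P) = 0 (gradient nonzero, so P is smooth).
Step 3: tangent line at P: 8·(x − 1) + 0·(y − -3) = 0.
Expanding: 8*x - 8 = 0.


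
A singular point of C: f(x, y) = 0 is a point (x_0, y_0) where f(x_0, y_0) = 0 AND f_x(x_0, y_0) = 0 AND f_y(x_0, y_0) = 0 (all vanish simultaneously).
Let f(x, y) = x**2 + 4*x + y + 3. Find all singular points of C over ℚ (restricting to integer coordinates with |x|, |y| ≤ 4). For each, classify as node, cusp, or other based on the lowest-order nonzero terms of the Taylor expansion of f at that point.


No singular points in the scanned grid; C is smooth there.

Compute partial derivatives:
  f_x = 2*x + 4.
  f_y = 1.
f_y = 1 is a nonzero constant, so f_y never vanishes: no point (x, y) can satisfy f = f_x = f_y = 0. In particular no (x, y) ∈ {−4, ..., 4}² is singular; the curve is smooth.


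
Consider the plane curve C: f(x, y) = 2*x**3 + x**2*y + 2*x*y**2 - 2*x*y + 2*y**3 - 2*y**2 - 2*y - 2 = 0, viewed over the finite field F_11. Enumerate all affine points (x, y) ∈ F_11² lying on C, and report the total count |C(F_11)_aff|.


Affine F_11-points: {(0, 7), (0, 9), (1, 0), (2, 6), (3, 5), (4, 4), (6, 7), (7, 2), (7, 7), (9, 3), (10, 10)}; count = 11.

For each of the 121 pairs (x, y) ∈ F_11², evaluate f(x, y) mod 11. Record the zeros.
  x = 0: [0↦9, 1↦7, 2↦2, 3↦6, 4↦9, 5↦1, 6↦5, 7↦0, 8↦9, 9↦0, 10↦7]  zeros at y ∈ {7, 9}
  x = 1: [0↦0, 1↦10, 2↦10, 3↦1, 4↦6, 5↦4, 6↦7, 7↦5, 8↦10, 9↦1, 10↦1]  zeros at y ∈ {0}
  x = 2: [0↦3, 1↦5, 2↦1, 3↦3, 4↦1, 5↦7, 6↦0, 7↦3, 8↦6, 9↦10, 10↦5]  zeros at y ∈ {6}
  x = 3: [0↦8, 1↦4, 2↦9, 3↦2, 4↦6, 5↦0, 6↦7, 7↦6, 8↦9, 9↦6, 10↦9]  zeros at y ∈ {5}
  x = 4: [0↦5, 1↦8, 2↦2, 3↦10, 4↦0, 5↦6, 6↦7, 7↦4, 8↦9, 9↦1, 10↦3]  zeros at y ∈ {4}
  x = 5: [0↦6, 1↦7, 2↦3, 3↦6, 4↦6, 5↦4, 6↦1, 7↦9, 8↦7, 9↦7, 10↦10]  zeros at y ∈ ∅
  x = 6: [0↦1, 1↦2, 2↦2, 3↦2, 4↦3, 5↦6, 6↦1, 7↦0, 8↦4, 9↦3, 10↦9]  zeros at y ∈ {7}
  x = 7: [0↦2, 1↦5, 2↦0, 3↦10, 4↦3, 5↦2, 6↦8, 7↦0, 8↦1, 9↦1, 10↦1]  zeros at y ∈ {2, 7}
  x = 8: [0↦10, 1↦6, 2↦9, 3↦9, 4↦7, 5↦4, 6↦1, 7↦10, 8↦10, 9↦2, 10↦9]  zeros at y ∈ ∅
  x = 9: [0↦4, 1↦6, 2↦8, 3↦0, 4↦5, 5↦2, 6↦3, 7↦9, 8↦10, 9↦7, 10↦1]  zeros at y ∈ {3}
  x = 10: [0↦7, 1↦6, 2↦9, 3↦6, 4↦9, 5↦8, 6↦4, 7↦9, 8↦2, 9↦6, 10↦0]  zeros at y ∈ {10}
Collecting zeros: affine points = {(0, 7), (0, 9), (1, 0), (2, 6), (3, 5), (4, 4), (6, 7), (7, 2), (7, 7), (9, 3), (10, 10)}.
Total count |C(F_11)_aff| = 11.


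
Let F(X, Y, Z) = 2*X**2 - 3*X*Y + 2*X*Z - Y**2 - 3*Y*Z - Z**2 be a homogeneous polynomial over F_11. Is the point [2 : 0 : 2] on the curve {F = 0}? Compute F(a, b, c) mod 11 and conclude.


F(2,0,2) ≡ 1 (mod 11); P is NOT on the curve.

Evaluate F(2, 0, 2) term-by-term (mod 11).
  2*X**2 ↦ 2·4·1·1 = 8
  -3*X*Y ↦ -3·2·0·1 = 0
  2*X*Z ↦ 2·2·1·2 = 8
  -Y**2 ↦ -1·1·0·1 = 0
  -3*Y*Z ↦ -3·1·0·2 = 0
  -Z**2 ↦ -1·1·1·4 = -4
Sum: F(2, 0, 2) = (8) + (0) + (8) + (0) + (0) + (-4) = 12.
Reducing mod 11: 12 ≡ 1 (mod 11).
Since F(a, b, c) ≡ 1 ≠ 0 (mod 11), P does NOT lie on the curve.


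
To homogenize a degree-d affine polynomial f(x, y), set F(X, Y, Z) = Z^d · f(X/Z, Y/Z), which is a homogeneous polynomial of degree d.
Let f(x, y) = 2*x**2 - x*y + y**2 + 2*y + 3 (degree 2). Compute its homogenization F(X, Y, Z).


F(X, Y, Z) = 2*X**2 - X*Y + Y**2 + 2*Y*Z + 3*Z**2

deg(f) = 2.
Substitute x = X/Z, y = Y/Z into f, then multiply by Z^2.
  monomial 2·x^2·y^0 ↦ 2·X^2·Y^0·Z^0.
  monomial -1·x^1·y^1 ↦ -1·X^1·Y^1·Z^0.
  monomial 1·x^0·y^2 ↦ 1·X^0·Y^2·Z^0.
  monomial 2·x^0·y^1 ↦ 2·X^0·Y^1·Z^1.
  monomial 3·x^0·y^0 ↦ 3·X^0·Y^0·Z^2.
Collecting: F(X, Y, Z) = 2*X**2 - X*Y + Y**2 + 2*Y*Z + 3*Z**2.


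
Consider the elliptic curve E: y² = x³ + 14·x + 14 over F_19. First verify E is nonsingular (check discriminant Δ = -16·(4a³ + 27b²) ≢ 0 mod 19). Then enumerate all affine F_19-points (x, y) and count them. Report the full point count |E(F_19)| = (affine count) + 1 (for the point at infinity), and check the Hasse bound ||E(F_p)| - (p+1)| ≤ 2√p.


Affine points = {(3, 8), (3, 11), (4, 1), (4, 18), (5, 0), (8, 7), (8, 12), (11, 6), (11, 13), (14, 3), (14, 16), (17, 4), (17, 15)}; affine count = 13; |E(F_19)| = 14.

Discriminant check: Δ ∝ 4a³ + 27b² = 4·14³ + 27·14² = 4·2744 + 27·196 ≡ 4 (mod 19). Nonzero ⇒ E is nonsingular.
For each x ∈ F_19, compute rhs = x³ + 14·x + 14 mod 19, then count y ∈ F_19 with y² ≡ rhs.
  x = 0: rhs = 14, matching y values: none (0 points).
  x = 1: rhs = 10, matching y values: none (0 points).
  x = 2: rhs = 12, matching y values: none (0 points).
  x = 3: rhs = 7, matching y values: 8, 11 (2 points).
  x = 4: rhs = 1, matching y values: 1, 18 (2 points).
  x = 5: rhs = 0, matching y values: 0 (1 points).
  x = 6: rhs = 10, matching y values: none (0 points).
  x = 7: rhs = 18, matching y values: none (0 points).
  x = 8: rhs = 11, matching y values: 7, 12 (2 points).
  x = 9: rhs = 14, matching y values: none (0 points).
  x = 10: rhs = 14, matching y values: none (0 points).
  x = 11: rhs = 17, matching y values: 6, 13 (2 points).
  x = 12: rhs = 10, matching y values: none (0 points).
  x = 13: rhs = 18, matching y values: none (0 points).
  x = 14: rhs = 9, matching y values: 3, 16 (2 points).
  x = 15: rhs = 8, matching y values: none (0 points).
  x = 16: rhs = 2, matching y values: none (0 points).
  x = 17: rhs = 16, matching y values: 4, 15 (2 points).
  x = 18: rhs = 18, matching y values: none (0 points).
Total affine count: 13.
Full point count |E(F_19)| = 13 + 1 = 14.
Hasse bound: |14 − (19+1)| = |-6| = 6 ≤ 2√19 ≈ 8.7178 ✓.


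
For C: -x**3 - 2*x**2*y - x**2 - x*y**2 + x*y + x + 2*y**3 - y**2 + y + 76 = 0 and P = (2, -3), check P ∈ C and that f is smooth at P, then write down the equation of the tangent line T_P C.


Tangent line at P: -3*x + 67*y + 207 = 0.

Step 1: f(2, -3) = 0, so P lies on C.
Step 2: partial derivatives
  f_x(x, y) = -3*x**2 - 4*x*y - 2*x - y**2 + y + 1, f_y(x, y) = -2*x**2 - 2*x*y + x + 6*y**2 - 2*y + 1.
  f_x(P) = -3, f_y(P) = 67 (gradient nonzero, so P is smooth).
Step 3: tangent line at P: -3·(x − 2) + 67·(y − -3) = 0.
Expanding: -3*x + 67*y + 207 = 0.


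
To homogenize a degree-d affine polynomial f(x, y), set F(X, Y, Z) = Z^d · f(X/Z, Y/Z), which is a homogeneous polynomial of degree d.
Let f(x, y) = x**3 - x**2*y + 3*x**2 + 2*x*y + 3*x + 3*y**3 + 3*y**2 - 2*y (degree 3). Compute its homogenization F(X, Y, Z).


F(X, Y, Z) = X**3 - X**2*Y + 3*X**2*Z + 2*X*Y*Z + 3*X*Z**2 + 3*Y**3 + 3*Y**2*Z - 2*Y*Z**2

deg(f) = 3.
Substitute x = X/Z, y = Y/Z into f, then multiply by Z^3.
  monomial 1·x^3·y^0 ↦ 1·X^3·Y^0·Z^0.
  monomial -1·x^2·y^1 ↦ -1·X^2·Y^1·Z^0.
  monomial 3·x^2·y^0 ↦ 3·X^2·Y^0·Z^1.
  monomial 2·x^1·y^1 ↦ 2·X^1·Y^1·Z^1.
  monomial 3·x^1·y^0 ↦ 3·X^1·Y^0·Z^2.
  monomial 3·x^0·y^3 ↦ 3·X^0·Y^3·Z^0.
  monomial 3·x^0·y^2 ↦ 3·X^0·Y^2·Z^1.
  monomial -2·x^0·y^1 ↦ -2·X^0·Y^1·Z^2.
Collecting: F(X, Y, Z) = X**3 - X**2*Y + 3*X**2*Z + 2*X*Y*Z + 3*X*Z**2 + 3*Y**3 + 3*Y**2*Z - 2*Y*Z**2.


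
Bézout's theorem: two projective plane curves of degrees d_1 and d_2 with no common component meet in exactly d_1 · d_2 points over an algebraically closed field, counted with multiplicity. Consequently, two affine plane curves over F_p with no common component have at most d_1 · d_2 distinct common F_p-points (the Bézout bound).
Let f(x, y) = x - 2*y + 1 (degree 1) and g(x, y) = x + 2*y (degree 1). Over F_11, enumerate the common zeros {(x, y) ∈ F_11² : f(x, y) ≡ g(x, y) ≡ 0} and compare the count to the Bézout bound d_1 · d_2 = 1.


Common zeros: {(5, 3)}; count = 1; Bézout bound = 1.

deg(f) = 1, deg(g) = 1, so Bézout bound = 1.
Scan x ∈ F_11. For each x, list the y ∈ F_11 with f(x, y) ≡ 0 and those with g(x, y) ≡ 0 (mod 11); the common zeros in that column are the intersection.
  x = 0: f ≡ 0 at y ∈ {6}; g ≡ 0 at y ∈ {0}; common: ∅.
  x = 1: f ≡ 0 at y ∈ {1}; g ≡ 0 at y ∈ {5}; common: ∅.
  x = 2: f ≡ 0 at y ∈ {7}; g ≡ 0 at y ∈ {10}; common: ∅.
  x = 3: f ≡ 0 at y ∈ {2}; g ≡ 0 at y ∈ {4}; common: ∅.
  x = 4: f ≡ 0 at y ∈ {8}; g ≡ 0 at y ∈ {9}; common: ∅.
  x = 5: f ≡ 0 at y ∈ {3}; g ≡ 0 at y ∈ {3}; common: {3}.
  x = 6: f ≡ 0 at y ∈ {9}; g ≡ 0 at y ∈ {8}; common: ∅.
  x = 7: f ≡ 0 at y ∈ {4}; g ≡ 0 at y ∈ {2}; common: ∅.
  x = 8: f ≡ 0 at y ∈ {10}; g ≡ 0 at y ∈ {7}; common: ∅.
  x = 9: f ≡ 0 at y ∈ {5}; g ≡ 0 at y ∈ {1}; common: ∅.
  x = 10: f ≡ 0 at y ∈ {0}; g ≡ 0 at y ∈ {6}; common: ∅.
Collecting: common zeros = {(5, 3)}, so the count is 1.
Comparison with the Bézout bound: 1 ≤ 1 = deg(f)·deg(g), as expected for curves with no common component (the bound is attained).


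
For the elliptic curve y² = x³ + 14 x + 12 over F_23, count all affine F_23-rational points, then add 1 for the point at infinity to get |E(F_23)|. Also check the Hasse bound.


Affine points = {(0, 9), (0, 14), (1, 2), (1, 21), (2, 5), (2, 18), (3, 9), (3, 14), (5, 0), (6, 6), (6, 17), (7, 4), (7, 19), (9, 4), (9, 19), (10, 5), (10, 18), (11, 5), (11, 18), (14, 10), (14, 13), (15, 3), (15, 20), (16, 10), (16, 13), (18, 1), (18, 22), (20, 9), (20, 14)}; affine count = 29; |E(F_23)| = 30.

Discriminant check: Δ ∝ 4a³ + 27b² = 4·14³ + 27·12² = 4·2744 + 27·144 ≡ 6 (mod 23). Nonzero ⇒ E is nonsingular.
For each x ∈ F_23, compute rhs = x³ + 14·x + 12 mod 23, then count y ∈ F_23 with y² ≡ rhs.
  x = 0: rhs = 12, matching y values: 9, 14 (2 points).
  x = 1: rhs = 4, matching y values: 2, 21 (2 points).
  x = 2: rhs = 2, matching y values: 5, 18 (2 points).
  x = 3: rhs = 12, matching y values: 9, 14 (2 points).
  x = 4: rhs = 17, matching y values: none (0 points).
  x = 5: rhs = 0, matching y values: 0 (1 points).
  x = 6: rhs = 13, matching y values: 6, 17 (2 points).
  x = 7: rhs = 16, matching y values: 4, 19 (2 points).
  x = 8: rhs = 15, matching y values: none (0 points).
  x = 9: rhs = 16, matching y values: 4, 19 (2 points).
  x = 10: rhs = 2, matching y values: 5, 18 (2 points).
  x = 11: rhs = 2, matching y values: 5, 18 (2 points).
  x = 12: rhs = 22, matching y values: none (0 points).
  x = 13: rhs = 22, matching y values: none (0 points).
  x = 14: rhs = 8, matching y values: 10, 13 (2 points).
  x = 15: rhs = 9, matching y values: 3, 20 (2 points).
  x = 16: rhs = 8, matching y values: 10, 13 (2 points).
  x = 17: rhs = 11, matching y values: none (0 points).
  x = 18: rhs = 1, matching y values: 1, 22 (2 points).
  x = 19: rhs = 7, matching y values: none (0 points).
  x = 20: rhs = 12, matching y values: 9, 14 (2 points).
  x = 21: rhs = 22, matching y values: none (0 points).
  x = 22: rhs = 20, matching y values: none (0 points).
Total affine count: 29.
Full point count |E(F_23)| = 29 + 1 = 30.
Hasse bound: |30 − (23+1)| = |6| = 6 ≤ 2√23 ≈ 9.5917 ✓.


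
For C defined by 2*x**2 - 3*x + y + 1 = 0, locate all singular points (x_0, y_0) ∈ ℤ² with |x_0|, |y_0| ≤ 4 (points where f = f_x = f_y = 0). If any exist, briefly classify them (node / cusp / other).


No singular points in the scanned grid; C is smooth there.

Compute partial derivatives:
  f_x = 4*x - 3.
  f_y = 1.
f_y = 1 is a nonzero constant, so f_y never vanishes: no point (x, y) can satisfy f = f_x = f_y = 0. In particular no (x, y) ∈ {−4, ..., 4}² is singular; the curve is smooth.


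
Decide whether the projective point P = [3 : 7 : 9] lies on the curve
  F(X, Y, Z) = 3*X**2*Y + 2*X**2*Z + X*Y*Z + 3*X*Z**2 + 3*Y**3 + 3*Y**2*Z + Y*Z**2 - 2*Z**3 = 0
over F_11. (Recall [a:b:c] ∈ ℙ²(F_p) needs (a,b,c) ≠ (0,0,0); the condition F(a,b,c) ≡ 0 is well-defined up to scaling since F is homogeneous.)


F(3,7,9) ≡ 2 (mod 11); P is NOT on the curve.

Evaluate F(3, 7, 9) term-by-term (mod 11).
  3*X**2*Y ↦ 3·9·7·1 = 189
  2*X**2*Z ↦ 2·9·1·9 = 162
  X*Y*Z ↦ 1·3·7·9 = 189
  3*X*Z**2 ↦ 3·3·1·81 = 729
  3*Y**3 ↦ 3·1·343·1 = 1029
  3*Y**2*Z ↦ 3·1·49·9 = 1323
  Y*Z**2 ↦ 1·1·7·81 = 567
  -2*Z**3 ↦ -2·1·1·729 = -1458
Sum: F(3, 7, 9) = (189) + (162) + (189) + (729) + (1029) + (1323) + (567) + (-1458) = 2730.
Reducing mod 11: 2730 ≡ 2 (mod 11).
Since F(a, b, c) ≡ 2 ≠ 0 (mod 11), P does NOT lie on the curve.


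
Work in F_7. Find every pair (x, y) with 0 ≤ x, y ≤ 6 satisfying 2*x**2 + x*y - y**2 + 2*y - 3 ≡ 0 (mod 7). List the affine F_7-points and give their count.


Affine F_7-points: {(2, 5), (2, 6), (3, 2), (3, 3), (6, 3), (6, 5)}; count = 6.

For each of the 49 pairs (x, y) ∈ F_7², evaluate f(x, y) mod 7. Record the zeros.
  x = 0: [0↦4, 1↦5, 2↦4, 3↦1, 4↦3, 5↦3, 6↦1]  zeros at y ∈ ∅
  x = 1: [0↦6, 1↦1, 2↦1, 3↦6, 4↦2, 5↦3, 6↦2]  zeros at y ∈ ∅
  x = 2: [0↦5, 1↦1, 2↦2, 3↦1, 4↦5, 5↦0, 6↦0]  zeros at y ∈ {5, 6}
  x = 3: [0↦1, 1↦5, 2↦0, 3↦0, 4↦5, 5↦1, 6↦2]  zeros at y ∈ {2, 3}
  x = 4: [0↦1, 1↦6, 2↦2, 3↦3, 4↦2, 5↦6, 6↦1]  zeros at y ∈ ∅
  x = 5: [0↦5, 1↦4, 2↦1, 3↦3, 4↦3, 5↦1, 6↦4]  zeros at y ∈ ∅
  x = 6: [0↦6, 1↦6, 2↦4, 3↦0, 4↦1, 5↦0, 6↦4]  zeros at y ∈ {3, 5}
Collecting zeros: affine points = {(2, 5), (2, 6), (3, 2), (3, 3), (6, 3), (6, 5)}.
Total count |C(F_7)_aff| = 6.


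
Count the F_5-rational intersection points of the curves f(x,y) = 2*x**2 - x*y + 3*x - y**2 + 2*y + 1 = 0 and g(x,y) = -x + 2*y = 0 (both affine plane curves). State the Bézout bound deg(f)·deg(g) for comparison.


Common zeros: {(1, 3)}; count = 1; Bézout bound = 2.

deg(f) = 2, deg(g) = 1, so Bézout bound = 2.
Scan x ∈ F_5. For each x, list the y ∈ F_5 with f(x, y) ≡ 0 and those with g(x, y) ≡ 0 (mod 5); the common zeros in that column are the intersection.
  x = 0: f ≡ 0 at y ∈ ∅; g ≡ 0 at y ∈ {0}; common: ∅.
  x = 1: f ≡ 0 at y ∈ {3}; g ≡ 0 at y ∈ {3}; common: {3}.
  x = 2: f ≡ 0 at y ∈ {0}; g ≡ 0 at y ∈ {1}; common: ∅.
  x = 3: f ≡ 0 at y ∈ ∅; g ≡ 0 at y ∈ {4}; common: ∅.
  x = 4: f ≡ 0 at y ∈ {0, 3}; g ≡ 0 at y ∈ {2}; common: ∅.
Collecting: common zeros = {(1, 3)}, so the count is 1.
Comparison with the Bézout bound: 1 ≤ 2 = deg(f)·deg(g), as expected for curves with no common component (the affine F_5-count falls short of the bound because intersections may lie at infinity, over extension fields, or carry multiplicity).
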